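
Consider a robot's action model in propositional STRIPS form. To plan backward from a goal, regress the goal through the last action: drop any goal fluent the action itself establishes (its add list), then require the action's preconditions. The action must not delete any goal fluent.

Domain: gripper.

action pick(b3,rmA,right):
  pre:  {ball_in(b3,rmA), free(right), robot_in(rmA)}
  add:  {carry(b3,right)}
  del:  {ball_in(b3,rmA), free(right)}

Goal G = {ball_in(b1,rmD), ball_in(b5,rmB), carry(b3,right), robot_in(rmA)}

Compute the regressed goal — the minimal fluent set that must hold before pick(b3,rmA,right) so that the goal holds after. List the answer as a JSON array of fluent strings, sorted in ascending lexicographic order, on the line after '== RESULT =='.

Compute (G \ add) ∪ pre:
  G ∩ del = {}  (empty — regression defined)
  G \ add = {ball_in(b1,rmD), ball_in(b5,rmB), carry(b3,right), robot_in(rmA)} \ {carry(b3,right)} = {ball_in(b1,rmD), ball_in(b5,rmB), robot_in(rmA)}
  ∪ pre   = {ball_in(b1,rmD), ball_in(b5,rmB), robot_in(rmA)} ∪ {ball_in(b3,rmA), free(right), robot_in(rmA)}
          = {ball_in(b1,rmD), ball_in(b3,rmA), ball_in(b5,rmB), free(right), robot_in(rmA)}

== RESULT ==
["ball_in(b1,rmD)", "ball_in(b3,rmA)", "ball_in(b5,rmB)", "free(right)", "robot_in(rmA)"]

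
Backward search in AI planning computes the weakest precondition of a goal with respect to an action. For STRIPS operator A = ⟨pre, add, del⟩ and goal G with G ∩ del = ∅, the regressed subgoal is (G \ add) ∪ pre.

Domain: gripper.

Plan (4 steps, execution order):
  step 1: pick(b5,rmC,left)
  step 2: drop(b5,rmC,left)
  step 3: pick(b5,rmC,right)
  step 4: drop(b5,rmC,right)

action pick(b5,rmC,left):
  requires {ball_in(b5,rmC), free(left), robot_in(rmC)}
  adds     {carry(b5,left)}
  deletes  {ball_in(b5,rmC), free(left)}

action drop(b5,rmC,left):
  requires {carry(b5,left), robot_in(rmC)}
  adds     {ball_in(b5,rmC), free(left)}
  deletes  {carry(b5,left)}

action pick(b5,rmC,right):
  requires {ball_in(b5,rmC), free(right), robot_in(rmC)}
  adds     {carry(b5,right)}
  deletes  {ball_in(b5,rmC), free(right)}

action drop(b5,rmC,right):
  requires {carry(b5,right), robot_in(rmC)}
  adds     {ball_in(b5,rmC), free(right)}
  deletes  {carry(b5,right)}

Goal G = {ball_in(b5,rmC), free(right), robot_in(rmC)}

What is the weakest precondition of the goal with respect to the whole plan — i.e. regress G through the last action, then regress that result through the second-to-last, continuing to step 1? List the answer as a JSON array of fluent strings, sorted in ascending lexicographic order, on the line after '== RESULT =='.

Work backward from the goal:
  through step 4 (drop(b5,rmC,right)): drop {ball_in(b5,rmC), free(right)}, keep {robot_in(rmC)}, require {carry(b5,right), robot_in(rmC)}
    → {carry(b5,right), robot_in(rmC)}
  through step 3 (pick(b5,rmC,right)): drop {carry(b5,right)}, keep {robot_in(rmC)}, require {ball_in(b5,rmC), free(right), robot_in(rmC)}
    → {ball_in(b5,rmC), free(right), robot_in(rmC)}
  through step 2 (drop(b5,rmC,left)): drop {ball_in(b5,rmC)}, keep {free(right), robot_in(rmC)}, require {carry(b5,left), robot_in(rmC)}
    → {carry(b5,left), free(right), robot_in(rmC)}
  through step 1 (pick(b5,rmC,left)): drop {carry(b5,left)}, keep {free(right), robot_in(rmC)}, require {ball_in(b5,rmC), free(left), robot_in(rmC)}
    → {ball_in(b5,rmC), free(left), free(right), robot_in(rmC)}

== RESULT ==
["ball_in(b5,rmC)", "free(left)", "free(right)", "robot_in(rmC)"]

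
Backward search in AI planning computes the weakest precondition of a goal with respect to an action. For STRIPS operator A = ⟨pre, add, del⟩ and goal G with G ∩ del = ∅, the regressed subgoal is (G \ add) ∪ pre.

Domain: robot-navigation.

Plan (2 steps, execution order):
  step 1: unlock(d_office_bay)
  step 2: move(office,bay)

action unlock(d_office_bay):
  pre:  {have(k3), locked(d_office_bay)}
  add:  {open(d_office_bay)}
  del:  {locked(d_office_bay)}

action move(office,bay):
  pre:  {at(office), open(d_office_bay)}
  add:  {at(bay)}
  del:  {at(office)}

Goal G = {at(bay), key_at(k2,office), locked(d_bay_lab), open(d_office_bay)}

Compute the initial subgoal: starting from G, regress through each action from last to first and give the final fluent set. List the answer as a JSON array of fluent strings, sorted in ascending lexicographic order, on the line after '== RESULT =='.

Regress step by step:
  through step 2 (move(office,bay)): drop {at(bay)}, keep {key_at(k2,office), locked(d_bay_lab), open(d_office_bay)}, require {at(office), open(d_office_bay)}
    → {at(office), key_at(k2,office), locked(d_bay_lab), open(d_office_bay)}
  through step 1 (unlock(d_office_bay)): drop {open(d_office_bay)}, keep {at(office), key_at(k2,office), locked(d_bay_lab)}, require {have(k3), locked(d_office_bay)}
    → {at(office), have(k3), key_at(k2,office), locked(d_bay_lab), locked(d_office_bay)}

== RESULT ==
["at(office)", "have(k3)", "key_at(k2,office)", "locked(d_bay_lab)", "locked(d_office_bay)"]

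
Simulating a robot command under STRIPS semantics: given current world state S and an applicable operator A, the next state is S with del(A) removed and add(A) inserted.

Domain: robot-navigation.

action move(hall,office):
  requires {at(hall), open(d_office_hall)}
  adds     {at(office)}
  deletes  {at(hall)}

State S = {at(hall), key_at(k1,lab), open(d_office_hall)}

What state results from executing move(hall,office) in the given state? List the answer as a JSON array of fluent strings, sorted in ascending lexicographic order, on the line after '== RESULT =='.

Compute (S \ del) ∪ add:
  pre ⊆ S: {at(hall), open(d_office_hall)} ⊆ S  — applicable
  S \ del = {key_at(k1,lab), open(d_office_hall)}
  ∪ add   = {at(office), key_at(k1,lab), open(d_office_hall)}

== RESULT ==
["at(office)", "key_at(k1,lab)", "open(d_office_hall)"]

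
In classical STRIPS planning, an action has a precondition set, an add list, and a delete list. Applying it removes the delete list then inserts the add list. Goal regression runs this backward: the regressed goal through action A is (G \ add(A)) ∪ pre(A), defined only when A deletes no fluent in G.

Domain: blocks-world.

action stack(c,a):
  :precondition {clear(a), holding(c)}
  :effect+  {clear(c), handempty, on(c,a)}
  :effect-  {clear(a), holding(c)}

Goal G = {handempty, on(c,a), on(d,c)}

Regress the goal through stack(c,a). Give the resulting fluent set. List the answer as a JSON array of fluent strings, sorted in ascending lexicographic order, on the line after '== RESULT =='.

Compute (G \ add) ∪ pre:
  G ∩ del = {}  (empty — regression defined)
  G \ add = {handempty, on(c,a), on(d,c)} \ {clear(c), handempty, on(c,a)} = {on(d,c)}
  ∪ pre   = {on(d,c)} ∪ {clear(a), holding(c)}
          = {clear(a), holding(c), on(d,c)}

== RESULT ==
["clear(a)", "holding(c)", "on(d,c)"]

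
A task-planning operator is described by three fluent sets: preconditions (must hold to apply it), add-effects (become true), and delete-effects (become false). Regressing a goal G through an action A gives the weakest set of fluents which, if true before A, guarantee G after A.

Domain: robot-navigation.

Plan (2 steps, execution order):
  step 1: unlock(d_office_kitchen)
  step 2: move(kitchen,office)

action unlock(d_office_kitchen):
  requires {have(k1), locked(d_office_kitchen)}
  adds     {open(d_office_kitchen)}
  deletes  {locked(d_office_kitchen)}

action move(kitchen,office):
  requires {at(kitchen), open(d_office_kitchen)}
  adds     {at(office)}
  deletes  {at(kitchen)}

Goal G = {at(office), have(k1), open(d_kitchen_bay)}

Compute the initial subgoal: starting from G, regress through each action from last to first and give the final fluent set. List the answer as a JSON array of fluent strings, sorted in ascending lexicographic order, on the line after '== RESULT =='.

Work backward from the goal:
  through step 2 (move(kitchen,office)): drop {at(office)}, keep {have(k1), open(d_kitchen_bay)}, require {at(kitchen), open(d_office_kitchen)}
    → {at(kitchen), have(k1), open(d_kitchen_bay), open(d_office_kitchen)}
  through step 1 (unlock(d_office_kitchen)): drop {open(d_office_kitchen)}, keep {at(kitchen), have(k1), open(d_kitchen_bay)}, require {have(k1), locked(d_office_kitchen)}
    → {at(kitchen), have(k1), locked(d_office_kitchen), open(d_kitchen_bay)}

== RESULT ==
["at(kitchen)", "have(k1)", "locked(d_office_kitchen)", "open(d_kitchen_bay)"]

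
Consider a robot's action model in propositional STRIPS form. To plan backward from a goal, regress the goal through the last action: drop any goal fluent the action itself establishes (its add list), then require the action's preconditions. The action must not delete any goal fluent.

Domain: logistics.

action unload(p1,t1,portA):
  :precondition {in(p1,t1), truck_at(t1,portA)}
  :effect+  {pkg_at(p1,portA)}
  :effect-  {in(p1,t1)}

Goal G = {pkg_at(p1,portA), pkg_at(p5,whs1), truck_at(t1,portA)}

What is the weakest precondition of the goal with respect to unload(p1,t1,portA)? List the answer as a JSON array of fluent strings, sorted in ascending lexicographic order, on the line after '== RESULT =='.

Compute (G \ add) ∪ pre:
  G ∩ del = {}  (empty — regression defined)
  G \ add = {pkg_at(p1,portA), pkg_at(p5,whs1), truck_at(t1,portA)} \ {pkg_at(p1,portA)} = {pkg_at(p5,whs1), truck_at(t1,portA)}
  ∪ pre   = {pkg_at(p5,whs1), truck_at(t1,portA)} ∪ {in(p1,t1), truck_at(t1,portA)}
          = {in(p1,t1), pkg_at(p5,whs1), truck_at(t1,portA)}

== RESULT ==
["in(p1,t1)", "pkg_at(p5,whs1)", "truck_at(t1,portA)"]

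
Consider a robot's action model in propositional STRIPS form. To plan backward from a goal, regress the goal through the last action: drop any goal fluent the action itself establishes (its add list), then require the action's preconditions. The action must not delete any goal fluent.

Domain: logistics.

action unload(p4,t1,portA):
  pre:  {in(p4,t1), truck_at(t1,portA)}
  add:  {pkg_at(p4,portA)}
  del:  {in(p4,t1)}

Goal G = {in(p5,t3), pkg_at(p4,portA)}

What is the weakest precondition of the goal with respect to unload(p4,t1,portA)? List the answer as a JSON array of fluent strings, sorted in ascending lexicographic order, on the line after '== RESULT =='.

Regress:
  G ∩ del = {}  (empty — regression defined)
  G \ add = {in(p5,t3), pkg_at(p4,portA)} \ {pkg_at(p4,portA)} = {in(p5,t3)}
  ∪ pre   = {in(p5,t3)} ∪ {in(p4,t1), truck_at(t1,portA)}
          = {in(p4,t1), in(p5,t3), truck_at(t1,portA)}

== RESULT ==
["in(p4,t1)", "in(p5,t3)", "truck_at(t1,portA)"]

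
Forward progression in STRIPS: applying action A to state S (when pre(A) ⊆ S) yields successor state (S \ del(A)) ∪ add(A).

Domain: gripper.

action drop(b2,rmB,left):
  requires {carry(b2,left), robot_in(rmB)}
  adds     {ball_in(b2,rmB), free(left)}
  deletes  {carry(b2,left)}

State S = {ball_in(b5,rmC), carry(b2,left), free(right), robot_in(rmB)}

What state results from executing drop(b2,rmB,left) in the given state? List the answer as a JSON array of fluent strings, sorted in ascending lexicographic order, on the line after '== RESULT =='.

Compute (S \ del) ∪ add:
  pre ⊆ S: {carry(b2,left), robot_in(rmB)} ⊆ S  — applicable
  S \ del = {ball_in(b5,rmC), free(right), robot_in(rmB)}
  ∪ add   = {ball_in(b2,rmB), ball_in(b5,rmC), free(left), free(right), robot_in(rmB)}

== RESULT ==
["ball_in(b2,rmB)", "ball_in(b5,rmC)", "free(left)", "free(right)", "robot_in(rmB)"]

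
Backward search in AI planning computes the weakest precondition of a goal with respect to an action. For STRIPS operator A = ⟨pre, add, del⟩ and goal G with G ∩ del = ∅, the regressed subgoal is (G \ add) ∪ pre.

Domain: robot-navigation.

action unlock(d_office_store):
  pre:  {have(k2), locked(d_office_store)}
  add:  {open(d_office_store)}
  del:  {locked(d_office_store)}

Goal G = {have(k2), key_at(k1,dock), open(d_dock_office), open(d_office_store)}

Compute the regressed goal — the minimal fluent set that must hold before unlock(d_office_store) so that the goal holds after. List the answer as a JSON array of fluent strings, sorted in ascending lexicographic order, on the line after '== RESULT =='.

Compute (G \ add) ∪ pre:
  G ∩ del = {}  (empty — regression defined)
  G \ add = {have(k2), key_at(k1,dock), open(d_dock_office), open(d_office_store)} \ {open(d_office_store)} = {have(k2), key_at(k1,dock), open(d_dock_office)}
  ∪ pre   = {have(k2), key_at(k1,dock), open(d_dock_office)} ∪ {have(k2), locked(d_office_store)}
          = {have(k2), key_at(k1,dock), locked(d_office_store), open(d_dock_office)}

== RESULT ==
["have(k2)", "key_at(k1,dock)", "locked(d_office_store)", "open(d_dock_office)"]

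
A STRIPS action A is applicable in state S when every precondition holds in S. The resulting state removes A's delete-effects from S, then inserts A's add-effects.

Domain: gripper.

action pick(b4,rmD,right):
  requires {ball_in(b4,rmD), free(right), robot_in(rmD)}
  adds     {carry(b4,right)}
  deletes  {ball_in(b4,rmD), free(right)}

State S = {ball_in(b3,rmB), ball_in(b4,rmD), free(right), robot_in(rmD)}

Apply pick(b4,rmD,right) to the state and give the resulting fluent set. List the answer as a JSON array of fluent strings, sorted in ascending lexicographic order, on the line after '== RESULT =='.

Compute (S \ del) ∪ add:
  pre ⊆ S: {ball_in(b4,rmD), free(right), robot_in(rmD)} ⊆ S  — applicable
  S \ del = {ball_in(b3,rmB), robot_in(rmD)}
  ∪ add   = {ball_in(b3,rmB), carry(b4,right), robot_in(rmD)}

== RESULT ==
["ball_in(b3,rmB)", "carry(b4,right)", "robot_in(rmD)"]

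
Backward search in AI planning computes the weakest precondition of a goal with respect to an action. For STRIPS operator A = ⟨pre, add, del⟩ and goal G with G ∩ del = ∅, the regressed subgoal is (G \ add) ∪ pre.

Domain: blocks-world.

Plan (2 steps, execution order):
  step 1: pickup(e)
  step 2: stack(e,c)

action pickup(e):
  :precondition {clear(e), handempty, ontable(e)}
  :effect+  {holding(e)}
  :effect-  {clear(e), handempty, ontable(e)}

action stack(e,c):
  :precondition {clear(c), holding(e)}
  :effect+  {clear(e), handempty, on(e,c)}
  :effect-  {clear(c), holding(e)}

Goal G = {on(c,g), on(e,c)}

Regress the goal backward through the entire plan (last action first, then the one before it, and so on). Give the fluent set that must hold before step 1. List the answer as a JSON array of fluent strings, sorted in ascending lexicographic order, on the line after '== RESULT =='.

Work backward from the goal:
  through step 2 (stack(e,c)): drop {on(e,c)}, keep {on(c,g)}, require {clear(c), holding(e)}
    → {clear(c), holding(e), on(c,g)}
  through step 1 (pickup(e)): drop {holding(e)}, keep {clear(c), on(c,g)}, require {clear(e), handempty, ontable(e)}
    → {clear(c), clear(e), handempty, on(c,g), ontable(e)}

== RESULT ==
["clear(c)", "clear(e)", "handempty", "on(c,g)", "ontable(e)"]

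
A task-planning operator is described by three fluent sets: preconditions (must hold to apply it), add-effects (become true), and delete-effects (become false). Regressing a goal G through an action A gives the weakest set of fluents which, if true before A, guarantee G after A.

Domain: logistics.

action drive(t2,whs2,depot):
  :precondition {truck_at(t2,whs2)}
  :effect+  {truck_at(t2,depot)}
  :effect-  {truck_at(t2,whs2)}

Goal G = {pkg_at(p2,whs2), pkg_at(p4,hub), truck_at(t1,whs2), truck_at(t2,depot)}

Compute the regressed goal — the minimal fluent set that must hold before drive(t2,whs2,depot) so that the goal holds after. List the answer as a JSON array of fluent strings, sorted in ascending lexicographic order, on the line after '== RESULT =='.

Regress:
  G ∩ del = {}  (empty — regression defined)
  G \ add = {pkg_at(p2,whs2), pkg_at(p4,hub), truck_at(t1,whs2), truck_at(t2,depot)} \ {truck_at(t2,depot)} = {pkg_at(p2,whs2), pkg_at(p4,hub), truck_at(t1,whs2)}
  ∪ pre   = {pkg_at(p2,whs2), pkg_at(p4,hub), truck_at(t1,whs2)} ∪ {truck_at(t2,whs2)}
          = {pkg_at(p2,whs2), pkg_at(p4,hub), truck_at(t1,whs2), truck_at(t2,whs2)}

== RESULT ==
["pkg_at(p2,whs2)", "pkg_at(p4,hub)", "truck_at(t1,whs2)", "truck_at(t2,whs2)"]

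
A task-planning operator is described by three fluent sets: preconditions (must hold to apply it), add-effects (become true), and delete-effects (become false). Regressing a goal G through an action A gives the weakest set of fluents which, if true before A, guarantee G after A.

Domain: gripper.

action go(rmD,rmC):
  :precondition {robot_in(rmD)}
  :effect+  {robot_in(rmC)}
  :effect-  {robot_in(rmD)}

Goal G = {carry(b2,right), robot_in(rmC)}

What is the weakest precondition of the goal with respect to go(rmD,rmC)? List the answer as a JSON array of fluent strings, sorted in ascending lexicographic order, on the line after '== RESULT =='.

Compute (G \ add) ∪ pre:
  G ∩ del = {}  (empty — regression defined)
  G \ add = {carry(b2,right), robot_in(rmC)} \ {robot_in(rmC)} = {carry(b2,right)}
  ∪ pre   = {carry(b2,right)} ∪ {robot_in(rmD)}
          = {carry(b2,right), robot_in(rmD)}

== RESULT ==
["carry(b2,right)", "robot_in(rmD)"]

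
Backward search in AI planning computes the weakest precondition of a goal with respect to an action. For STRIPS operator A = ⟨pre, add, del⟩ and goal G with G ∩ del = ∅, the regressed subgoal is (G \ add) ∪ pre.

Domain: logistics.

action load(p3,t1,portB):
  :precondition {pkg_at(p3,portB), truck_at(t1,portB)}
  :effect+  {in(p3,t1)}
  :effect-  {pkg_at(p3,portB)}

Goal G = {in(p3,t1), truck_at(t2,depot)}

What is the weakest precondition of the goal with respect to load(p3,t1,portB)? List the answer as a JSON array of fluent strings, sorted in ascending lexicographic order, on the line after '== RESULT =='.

Compute (G \ add) ∪ pre:
  G ∩ del = {}  (empty — regression defined)
  G \ add = {in(p3,t1), truck_at(t2,depot)} \ {in(p3,t1)} = {truck_at(t2,depot)}
  ∪ pre   = {truck_at(t2,depot)} ∪ {pkg_at(p3,portB), truck_at(t1,portB)}
          = {pkg_at(p3,portB), truck_at(t1,portB), truck_at(t2,depot)}

== RESULT ==
["pkg_at(p3,portB)", "truck_at(t1,portB)", "truck_at(t2,depot)"]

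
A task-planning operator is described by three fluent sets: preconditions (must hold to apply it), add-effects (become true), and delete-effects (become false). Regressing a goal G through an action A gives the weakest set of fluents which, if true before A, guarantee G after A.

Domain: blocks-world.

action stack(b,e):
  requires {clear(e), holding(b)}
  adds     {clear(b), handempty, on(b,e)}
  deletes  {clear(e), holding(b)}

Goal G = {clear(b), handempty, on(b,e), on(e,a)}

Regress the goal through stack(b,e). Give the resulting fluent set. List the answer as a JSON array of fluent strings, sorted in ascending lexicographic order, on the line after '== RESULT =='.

Compute (G \ add) ∪ pre:
  G ∩ del = {}  (empty — regression defined)
  G \ add = {clear(b), handempty, on(b,e), on(e,a)} \ {clear(b), handempty, on(b,e)} = {on(e,a)}
  ∪ pre   = {on(e,a)} ∪ {clear(e), holding(b)}
          = {clear(e), holding(b), on(e,a)}

== RESULT ==
["clear(e)", "holding(b)", "on(e,a)"]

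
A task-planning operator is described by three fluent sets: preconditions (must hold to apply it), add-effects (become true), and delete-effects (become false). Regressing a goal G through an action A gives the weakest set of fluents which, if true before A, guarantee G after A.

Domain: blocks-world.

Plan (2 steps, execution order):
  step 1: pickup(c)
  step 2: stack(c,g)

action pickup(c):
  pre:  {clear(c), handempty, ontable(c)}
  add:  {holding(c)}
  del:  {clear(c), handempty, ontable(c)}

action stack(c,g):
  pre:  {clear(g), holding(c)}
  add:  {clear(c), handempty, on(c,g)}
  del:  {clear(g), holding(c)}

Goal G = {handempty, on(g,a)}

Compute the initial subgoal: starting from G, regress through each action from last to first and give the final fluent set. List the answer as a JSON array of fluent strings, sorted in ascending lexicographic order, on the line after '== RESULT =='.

Regress step by step:
  through step 2 (stack(c,g)): drop {handempty}, keep {on(g,a)}, require {clear(g), holding(c)}
    → {clear(g), holding(c), on(g,a)}
  through step 1 (pickup(c)): drop {holding(c)}, keep {clear(g), on(g,a)}, require {clear(c), handempty, ontable(c)}
    → {clear(c), clear(g), handempty, on(g,a), ontable(c)}

== RESULT ==
["clear(c)", "clear(g)", "handempty", "on(g,a)", "ontable(c)"]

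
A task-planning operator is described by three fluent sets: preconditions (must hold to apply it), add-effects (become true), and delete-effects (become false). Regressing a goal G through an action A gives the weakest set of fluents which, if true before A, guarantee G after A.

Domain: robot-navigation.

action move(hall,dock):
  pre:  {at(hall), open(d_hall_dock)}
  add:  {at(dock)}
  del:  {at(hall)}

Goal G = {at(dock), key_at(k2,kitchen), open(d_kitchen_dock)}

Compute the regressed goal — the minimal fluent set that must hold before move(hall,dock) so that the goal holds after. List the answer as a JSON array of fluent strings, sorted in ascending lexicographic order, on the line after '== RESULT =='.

Regress:
  G ∩ del = {}  (empty — regression defined)
  G \ add = {at(dock), key_at(k2,kitchen), open(d_kitchen_dock)} \ {at(dock)} = {key_at(k2,kitchen), open(d_kitchen_dock)}
  ∪ pre   = {key_at(k2,kitchen), open(d_kitchen_dock)} ∪ {at(hall), open(d_hall_dock)}
          = {at(hall), key_at(k2,kitchen), open(d_hall_dock), open(d_kitchen_dock)}

== RESULT ==
["at(hall)", "key_at(k2,kitchen)", "open(d_hall_dock)", "open(d_kitchen_dock)"]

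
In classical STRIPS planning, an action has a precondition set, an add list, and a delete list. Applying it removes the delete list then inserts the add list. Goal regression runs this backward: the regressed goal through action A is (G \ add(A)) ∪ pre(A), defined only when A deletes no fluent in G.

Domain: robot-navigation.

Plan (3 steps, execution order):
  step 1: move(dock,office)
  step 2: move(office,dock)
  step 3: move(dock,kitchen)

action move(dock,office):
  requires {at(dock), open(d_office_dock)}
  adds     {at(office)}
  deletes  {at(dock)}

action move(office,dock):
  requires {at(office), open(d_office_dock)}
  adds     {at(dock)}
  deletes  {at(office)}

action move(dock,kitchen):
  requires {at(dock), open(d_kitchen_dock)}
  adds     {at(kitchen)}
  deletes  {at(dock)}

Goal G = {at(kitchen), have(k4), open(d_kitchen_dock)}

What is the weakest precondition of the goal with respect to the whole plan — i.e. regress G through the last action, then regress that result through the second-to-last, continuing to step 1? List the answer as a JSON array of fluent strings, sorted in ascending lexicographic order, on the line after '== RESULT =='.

Regress step by step:
  through step 3 (move(dock,kitchen)): drop {at(kitchen)}, keep {have(k4), open(d_kitchen_dock)}, require {at(dock), open(d_kitchen_dock)}
    → {at(dock), have(k4), open(d_kitchen_dock)}
  through step 2 (move(office,dock)): drop {at(dock)}, keep {have(k4), open(d_kitchen_dock)}, require {at(office), open(d_office_dock)}
    → {at(office), have(k4), open(d_kitchen_dock), open(d_office_dock)}
  through step 1 (move(dock,office)): drop {at(office)}, keep {have(k4), open(d_kitchen_dock), open(d_office_dock)}, require {at(dock), open(d_office_dock)}
    → {at(dock), have(k4), open(d_kitchen_dock), open(d_office_dock)}

== RESULT ==
["at(dock)", "have(k4)", "open(d_kitchen_dock)", "open(d_office_dock)"]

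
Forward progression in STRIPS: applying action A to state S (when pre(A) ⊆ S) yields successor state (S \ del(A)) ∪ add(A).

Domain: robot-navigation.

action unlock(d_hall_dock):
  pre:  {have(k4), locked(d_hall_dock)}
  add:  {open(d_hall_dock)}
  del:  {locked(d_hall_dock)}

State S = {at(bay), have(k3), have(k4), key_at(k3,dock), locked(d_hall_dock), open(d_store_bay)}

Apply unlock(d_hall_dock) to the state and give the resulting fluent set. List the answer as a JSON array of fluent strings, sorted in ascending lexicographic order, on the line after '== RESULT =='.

Compute (S \ del) ∪ add:
  pre ⊆ S: {have(k4), locked(d_hall_dock)} ⊆ S  — applicable
  S \ del = {at(bay), have(k3), have(k4), key_at(k3,dock), open(d_store_bay)}
  ∪ add   = {at(bay), have(k3), have(k4), key_at(k3,dock), open(d_hall_dock), open(d_store_bay)}

== RESULT ==
["at(bay)", "have(k3)", "have(k4)", "key_at(k3,dock)", "open(d_hall_dock)", "open(d_store_bay)"]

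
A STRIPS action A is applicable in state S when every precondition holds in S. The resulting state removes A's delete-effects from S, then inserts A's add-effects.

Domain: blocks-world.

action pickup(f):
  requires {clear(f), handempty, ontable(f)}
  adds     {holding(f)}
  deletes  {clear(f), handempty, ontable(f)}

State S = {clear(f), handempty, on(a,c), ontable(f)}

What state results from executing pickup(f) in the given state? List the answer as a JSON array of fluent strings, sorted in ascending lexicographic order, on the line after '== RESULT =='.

Compute (S \ del) ∪ add:
  pre ⊆ S: {clear(f), handempty, ontable(f)} ⊆ S  — applicable
  S \ del = {on(a,c)}
  ∪ add   = {holding(f), on(a,c)}

== RESULT ==
["holding(f)", "on(a,c)"]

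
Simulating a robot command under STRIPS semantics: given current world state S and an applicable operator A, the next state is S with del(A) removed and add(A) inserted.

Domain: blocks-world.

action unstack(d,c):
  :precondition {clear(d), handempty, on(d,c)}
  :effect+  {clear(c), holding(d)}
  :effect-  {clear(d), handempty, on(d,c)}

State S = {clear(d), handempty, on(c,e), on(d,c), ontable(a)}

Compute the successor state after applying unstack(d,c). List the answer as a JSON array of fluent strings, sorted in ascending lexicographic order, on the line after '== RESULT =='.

Compute (S \ del) ∪ add:
  pre ⊆ S: {clear(d), handempty, on(d,c)} ⊆ S  — applicable
  S \ del = {on(c,e), ontable(a)}
  ∪ add   = {clear(c), holding(d), on(c,e), ontable(a)}

== RESULT ==
["clear(c)", "holding(d)", "on(c,e)", "ontable(a)"]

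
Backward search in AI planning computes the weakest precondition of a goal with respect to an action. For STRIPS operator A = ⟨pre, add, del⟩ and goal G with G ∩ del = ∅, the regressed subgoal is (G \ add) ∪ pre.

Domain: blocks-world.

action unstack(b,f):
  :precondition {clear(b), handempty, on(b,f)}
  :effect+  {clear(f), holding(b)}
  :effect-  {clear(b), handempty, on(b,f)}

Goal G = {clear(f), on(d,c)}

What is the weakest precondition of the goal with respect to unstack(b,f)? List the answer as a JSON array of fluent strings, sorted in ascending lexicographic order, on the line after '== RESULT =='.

Compute (G \ add) ∪ pre:
  G ∩ del = {}  (empty — regression defined)
  G \ add = {clear(f), on(d,c)} \ {clear(f), holding(b)} = {on(d,c)}
  ∪ pre   = {on(d,c)} ∪ {clear(b), handempty, on(b,f)}
          = {clear(b), handempty, on(b,f), on(d,c)}

== RESULT ==
["clear(b)", "handempty", "on(b,f)", "on(d,c)"]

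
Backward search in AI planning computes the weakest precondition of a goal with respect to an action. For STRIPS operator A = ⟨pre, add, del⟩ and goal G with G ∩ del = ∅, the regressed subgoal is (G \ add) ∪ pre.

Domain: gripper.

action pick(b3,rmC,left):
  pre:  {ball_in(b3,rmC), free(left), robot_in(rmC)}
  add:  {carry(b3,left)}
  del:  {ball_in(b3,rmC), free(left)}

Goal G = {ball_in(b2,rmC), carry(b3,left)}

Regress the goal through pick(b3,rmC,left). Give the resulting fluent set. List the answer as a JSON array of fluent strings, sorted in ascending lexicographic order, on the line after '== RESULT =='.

Regress:
  G ∩ del = {}  (empty — regression defined)
  G \ add = {ball_in(b2,rmC), carry(b3,left)} \ {carry(b3,left)} = {ball_in(b2,rmC)}
  ∪ pre   = {ball_in(b2,rmC)} ∪ {ball_in(b3,rmC), free(left), robot_in(rmC)}
          = {ball_in(b2,rmC), ball_in(b3,rmC), free(left), robot_in(rmC)}

== RESULT ==
["ball_in(b2,rmC)", "ball_in(b3,rmC)", "free(left)", "robot_in(rmC)"]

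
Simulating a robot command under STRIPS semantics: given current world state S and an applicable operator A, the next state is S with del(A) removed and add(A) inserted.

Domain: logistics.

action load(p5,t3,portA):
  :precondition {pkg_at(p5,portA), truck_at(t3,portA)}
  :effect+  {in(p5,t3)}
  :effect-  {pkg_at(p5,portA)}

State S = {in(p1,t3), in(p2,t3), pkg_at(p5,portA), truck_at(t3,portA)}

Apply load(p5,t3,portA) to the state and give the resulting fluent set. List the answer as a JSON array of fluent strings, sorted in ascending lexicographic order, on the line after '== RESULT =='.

Compute (S \ del) ∪ add:
  pre ⊆ S: {pkg_at(p5,portA), truck_at(t3,portA)} ⊆ S  — applicable
  S \ del = {in(p1,t3), in(p2,t3), truck_at(t3,portA)}
  ∪ add   = {in(p1,t3), in(p2,t3), in(p5,t3), truck_at(t3,portA)}

== RESULT ==
["in(p1,t3)", "in(p2,t3)", "in(p5,t3)", "truck_at(t3,portA)"]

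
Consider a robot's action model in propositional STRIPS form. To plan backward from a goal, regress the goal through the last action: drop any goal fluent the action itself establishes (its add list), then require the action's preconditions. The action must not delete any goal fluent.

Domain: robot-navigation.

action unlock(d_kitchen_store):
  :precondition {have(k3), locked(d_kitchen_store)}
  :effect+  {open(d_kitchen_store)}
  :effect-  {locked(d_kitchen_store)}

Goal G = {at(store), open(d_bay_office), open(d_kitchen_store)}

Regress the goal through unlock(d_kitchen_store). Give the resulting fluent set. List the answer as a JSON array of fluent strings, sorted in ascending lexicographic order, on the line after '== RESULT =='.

Regress:
  G ∩ del = {}  (empty — regression defined)
  G \ add = {at(store), open(d_bay_office), open(d_kitchen_store)} \ {open(d_kitchen_store)} = {at(store), open(d_bay_office)}
  ∪ pre   = {at(store), open(d_bay_office)} ∪ {have(k3), locked(d_kitchen_store)}
          = {at(store), have(k3), locked(d_kitchen_store), open(d_bay_office)}

== RESULT ==
["at(store)", "have(k3)", "locked(d_kitchen_store)", "open(d_bay_office)"]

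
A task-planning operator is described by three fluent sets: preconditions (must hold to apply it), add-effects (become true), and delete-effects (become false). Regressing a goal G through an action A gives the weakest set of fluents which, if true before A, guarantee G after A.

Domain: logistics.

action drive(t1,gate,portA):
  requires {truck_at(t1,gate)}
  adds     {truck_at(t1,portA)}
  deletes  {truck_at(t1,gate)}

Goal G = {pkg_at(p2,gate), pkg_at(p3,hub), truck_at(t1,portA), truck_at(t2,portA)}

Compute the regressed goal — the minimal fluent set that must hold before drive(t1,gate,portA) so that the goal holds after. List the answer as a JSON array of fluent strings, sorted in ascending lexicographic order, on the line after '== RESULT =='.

Compute (G \ add) ∪ pre:
  G ∩ del = {}  (empty — regression defined)
  G \ add = {pkg_at(p2,gate), pkg_at(p3,hub), truck_at(t1,portA), truck_at(t2,portA)} \ {truck_at(t1,portA)} = {pkg_at(p2,gate), pkg_at(p3,hub), truck_at(t2,portA)}
  ∪ pre   = {pkg_at(p2,gate), pkg_at(p3,hub), truck_at(t2,portA)} ∪ {truck_at(t1,gate)}
          = {pkg_at(p2,gate), pkg_at(p3,hub), truck_at(t1,gate), truck_at(t2,portA)}

== RESULT ==
["pkg_at(p2,gate)", "pkg_at(p3,hub)", "truck_at(t1,gate)", "truck_at(t2,portA)"]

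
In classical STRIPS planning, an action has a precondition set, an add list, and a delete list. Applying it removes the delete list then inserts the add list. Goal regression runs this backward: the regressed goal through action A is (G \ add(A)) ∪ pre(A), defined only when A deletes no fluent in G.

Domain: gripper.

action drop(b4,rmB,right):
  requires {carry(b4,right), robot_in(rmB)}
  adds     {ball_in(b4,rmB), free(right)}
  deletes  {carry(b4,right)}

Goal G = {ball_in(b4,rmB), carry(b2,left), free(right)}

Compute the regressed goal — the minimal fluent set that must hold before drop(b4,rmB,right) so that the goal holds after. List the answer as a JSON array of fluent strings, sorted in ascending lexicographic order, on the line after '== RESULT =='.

Regress:
  G ∩ del = {}  (empty — regression defined)
  G \ add = {ball_in(b4,rmB), carry(b2,left), free(right)} \ {ball_in(b4,rmB), free(right)} = {carry(b2,left)}
  ∪ pre   = {carry(b2,left)} ∪ {carry(b4,right), robot_in(rmB)}
          = {carry(b2,left), carry(b4,right), robot_in(rmB)}

== RESULT ==
["carry(b2,left)", "carry(b4,right)", "robot_in(rmB)"]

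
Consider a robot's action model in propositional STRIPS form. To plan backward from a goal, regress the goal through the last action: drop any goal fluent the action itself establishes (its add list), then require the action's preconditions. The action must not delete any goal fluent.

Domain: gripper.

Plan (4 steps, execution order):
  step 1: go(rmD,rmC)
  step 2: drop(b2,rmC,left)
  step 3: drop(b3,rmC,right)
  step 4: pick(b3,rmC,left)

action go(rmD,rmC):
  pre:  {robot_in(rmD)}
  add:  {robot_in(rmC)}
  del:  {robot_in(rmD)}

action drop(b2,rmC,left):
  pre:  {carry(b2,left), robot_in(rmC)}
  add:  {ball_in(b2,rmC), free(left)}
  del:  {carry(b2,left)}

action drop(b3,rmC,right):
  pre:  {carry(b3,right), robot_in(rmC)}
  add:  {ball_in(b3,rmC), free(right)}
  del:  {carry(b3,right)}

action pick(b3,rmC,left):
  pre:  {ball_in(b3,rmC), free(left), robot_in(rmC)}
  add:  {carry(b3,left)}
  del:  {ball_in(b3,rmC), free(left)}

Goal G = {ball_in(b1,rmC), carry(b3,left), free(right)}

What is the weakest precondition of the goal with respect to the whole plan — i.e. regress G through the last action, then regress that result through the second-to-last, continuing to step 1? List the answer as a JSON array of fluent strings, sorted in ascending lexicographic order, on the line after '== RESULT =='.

Work backward from the goal:
  through step 4 (pick(b3,rmC,left)): drop {carry(b3,left)}, keep {ball_in(b1,rmC), free(right)}, require {ball_in(b3,rmC), free(left), robot_in(rmC)}
    → {ball_in(b1,rmC), ball_in(b3,rmC), free(left), free(right), robot_in(rmC)}
  through step 3 (drop(b3,rmC,right)): drop {ball_in(b3,rmC), free(right)}, keep {ball_in(b1,rmC), free(left), robot_in(rmC)}, require {carry(b3,right), robot_in(rmC)}
    → {ball_in(b1,rmC), carry(b3,right), free(left), robot_in(rmC)}
  through step 2 (drop(b2,rmC,left)): drop {free(left)}, keep {ball_in(b1,rmC), carry(b3,right), robot_in(rmC)}, require {carry(b2,left), robot_in(rmC)}
    → {ball_in(b1,rmC), carry(b2,left), carry(b3,right), robot_in(rmC)}
  through step 1 (go(rmD,rmC)): drop {robot_in(rmC)}, keep {ball_in(b1,rmC), carry(b2,left), carry(b3,right)}, require {robot_in(rmD)}
    → {ball_in(b1,rmC), carry(b2,left), carry(b3,right), robot_in(rmD)}

== RESULT ==
["ball_in(b1,rmC)", "carry(b2,left)", "carry(b3,right)", "robot_in(rmD)"]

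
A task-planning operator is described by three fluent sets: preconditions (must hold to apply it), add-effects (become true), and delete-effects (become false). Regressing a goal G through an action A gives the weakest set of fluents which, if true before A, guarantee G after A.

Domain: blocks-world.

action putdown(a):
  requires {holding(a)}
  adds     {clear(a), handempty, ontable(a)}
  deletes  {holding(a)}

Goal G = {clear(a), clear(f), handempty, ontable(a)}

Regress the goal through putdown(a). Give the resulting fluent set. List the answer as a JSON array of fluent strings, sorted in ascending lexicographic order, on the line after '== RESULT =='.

Compute (G \ add) ∪ pre:
  G ∩ del = {}  (empty — regression defined)
  G \ add = {clear(a), clear(f), handempty, ontable(a)} \ {clear(a), handempty, ontable(a)} = {clear(f)}
  ∪ pre   = {clear(f)} ∪ {holding(a)}
          = {clear(f), holding(a)}

== RESULT ==
["clear(f)", "holding(a)"]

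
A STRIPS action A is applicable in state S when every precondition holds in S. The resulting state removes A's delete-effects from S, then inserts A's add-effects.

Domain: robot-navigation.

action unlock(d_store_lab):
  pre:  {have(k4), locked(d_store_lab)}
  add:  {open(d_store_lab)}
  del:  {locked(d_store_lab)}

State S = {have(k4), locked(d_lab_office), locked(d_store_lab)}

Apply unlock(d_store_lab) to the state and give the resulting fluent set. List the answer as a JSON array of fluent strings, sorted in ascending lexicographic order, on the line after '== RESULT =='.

Compute (S \ del) ∪ add:
  pre ⊆ S: {have(k4), locked(d_store_lab)} ⊆ S  — applicable
  S \ del = {have(k4), locked(d_lab_office)}
  ∪ add   = {have(k4), locked(d_lab_office), open(d_store_lab)}

== RESULT ==
["have(k4)", "locked(d_lab_office)", "open(d_store_lab)"]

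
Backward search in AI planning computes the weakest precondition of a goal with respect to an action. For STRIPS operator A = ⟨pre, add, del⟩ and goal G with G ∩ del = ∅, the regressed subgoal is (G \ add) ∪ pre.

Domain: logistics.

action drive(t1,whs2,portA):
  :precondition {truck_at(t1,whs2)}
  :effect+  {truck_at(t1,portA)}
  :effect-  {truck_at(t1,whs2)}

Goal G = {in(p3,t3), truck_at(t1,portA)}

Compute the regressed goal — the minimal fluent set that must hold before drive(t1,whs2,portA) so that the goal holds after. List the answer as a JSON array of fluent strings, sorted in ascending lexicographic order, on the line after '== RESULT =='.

Regress:
  G ∩ del = {}  (empty — regression defined)
  G \ add = {in(p3,t3), truck_at(t1,portA)} \ {truck_at(t1,portA)} = {in(p3,t3)}
  ∪ pre   = {in(p3,t3)} ∪ {truck_at(t1,whs2)}
          = {in(p3,t3), truck_at(t1,whs2)}

== RESULT ==
["in(p3,t3)", "truck_at(t1,whs2)"]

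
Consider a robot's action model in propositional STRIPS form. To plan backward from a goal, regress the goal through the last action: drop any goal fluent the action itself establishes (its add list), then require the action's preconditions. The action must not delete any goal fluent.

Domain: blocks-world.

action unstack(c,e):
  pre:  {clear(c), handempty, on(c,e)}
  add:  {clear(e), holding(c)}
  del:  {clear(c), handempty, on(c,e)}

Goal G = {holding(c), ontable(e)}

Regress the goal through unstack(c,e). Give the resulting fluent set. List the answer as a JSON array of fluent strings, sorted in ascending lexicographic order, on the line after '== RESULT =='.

Regress:
  G ∩ del = {}  (empty — regression defined)
  G \ add = {holding(c), ontable(e)} \ {clear(e), holding(c)} = {ontable(e)}
  ∪ pre   = {ontable(e)} ∪ {clear(c), handempty, on(c,e)}
          = {clear(c), handempty, on(c,e), ontable(e)}

== RESULT ==
["clear(c)", "handempty", "on(c,e)", "ontable(e)"]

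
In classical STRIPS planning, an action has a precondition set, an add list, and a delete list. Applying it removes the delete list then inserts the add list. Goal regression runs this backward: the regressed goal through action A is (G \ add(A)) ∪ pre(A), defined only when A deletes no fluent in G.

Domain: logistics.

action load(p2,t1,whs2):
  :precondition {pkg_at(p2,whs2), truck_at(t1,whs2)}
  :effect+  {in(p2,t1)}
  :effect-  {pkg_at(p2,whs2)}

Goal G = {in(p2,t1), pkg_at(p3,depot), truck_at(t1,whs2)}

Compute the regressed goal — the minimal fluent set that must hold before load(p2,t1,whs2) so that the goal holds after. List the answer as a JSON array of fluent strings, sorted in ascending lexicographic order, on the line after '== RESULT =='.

Regress:
  G ∩ del = {}  (empty — regression defined)
  G \ add = {in(p2,t1), pkg_at(p3,depot), truck_at(t1,whs2)} \ {in(p2,t1)} = {pkg_at(p3,depot), truck_at(t1,whs2)}
  ∪ pre   = {pkg_at(p3,depot), truck_at(t1,whs2)} ∪ {pkg_at(p2,whs2), truck_at(t1,whs2)}
          = {pkg_at(p2,whs2), pkg_at(p3,depot), truck_at(t1,whs2)}

== RESULT ==
["pkg_at(p2,whs2)", "pkg_at(p3,depot)", "truck_at(t1,whs2)"]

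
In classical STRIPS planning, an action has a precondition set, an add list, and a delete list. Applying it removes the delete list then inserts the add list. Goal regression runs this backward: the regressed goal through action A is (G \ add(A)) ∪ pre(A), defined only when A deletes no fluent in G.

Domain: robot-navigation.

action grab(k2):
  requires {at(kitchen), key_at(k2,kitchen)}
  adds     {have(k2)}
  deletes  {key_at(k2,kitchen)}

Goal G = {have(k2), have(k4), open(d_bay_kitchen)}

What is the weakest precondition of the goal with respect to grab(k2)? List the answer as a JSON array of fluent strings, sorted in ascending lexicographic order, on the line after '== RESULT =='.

Regress:
  G ∩ del = {}  (empty — regression defined)
  G \ add = {have(k2), have(k4), open(d_bay_kitchen)} \ {have(k2)} = {have(k4), open(d_bay_kitchen)}
  ∪ pre   = {have(k4), open(d_bay_kitchen)} ∪ {at(kitchen), key_at(k2,kitchen)}
          = {at(kitchen), have(k4), key_at(k2,kitchen), open(d_bay_kitchen)}

== RESULT ==
["at(kitchen)", "have(k4)", "key_at(k2,kitchen)", "open(d_bay_kitchen)"]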